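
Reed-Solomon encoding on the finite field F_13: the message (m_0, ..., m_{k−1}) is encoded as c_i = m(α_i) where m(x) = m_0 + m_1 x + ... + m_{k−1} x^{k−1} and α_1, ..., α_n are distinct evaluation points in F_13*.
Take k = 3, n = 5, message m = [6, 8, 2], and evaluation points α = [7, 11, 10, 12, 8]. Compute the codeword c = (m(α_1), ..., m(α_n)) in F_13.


c = [4, 11, 0, 0, 3]

Message polynomial: m(x) = 6 + 8·x + 2·x^2 (mod 13).
For each evaluation point α_i, compute m(α_i) mod 13:
  α_1 = 7: Horner steps 2 → 9 → 4, so m(7) = 4.
  α_2 = 11: Horner steps 2 → 4 → 11, so m(11) = 11.
  α_3 = 10: Horner steps 2 → 2 → 0, so m(10) = 0.
  α_4 = 12: Horner steps 2 → 6 → 0, so m(12) = 0.
  α_5 = 8: Horner steps 2 → 11 → 3, so m(8) = 3.
Codeword c = [4, 11, 0, 0, 3] ∈ F_13^5.


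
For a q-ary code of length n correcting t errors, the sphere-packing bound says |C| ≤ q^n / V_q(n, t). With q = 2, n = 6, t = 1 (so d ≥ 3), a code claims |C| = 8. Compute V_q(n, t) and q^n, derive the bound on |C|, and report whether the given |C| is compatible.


V_q(n, t) = 7, q^n = 64, Hamming bound = 9, |C| = 8 ≤ bound (satisfied).

Step 1: Compute V_q(n, t) = Σ_{j=0}^1 C(n, j) (q−1)^j.
  j = 0: C(6,0)·(1)^0 = 1·1 = 1.
  j = 1: C(6,1)·(1)^1 = 6·1 = 6.
  V_q(n, t) = 1 + 6 = 7.
Step 2: q^n = 2^6 = 64.
Step 3: Hamming bound ⌊q^n / V_q(n,t)⌋ = ⌊64/7⌋ = 9.
Step 4: Compare |C| = 8 to 9: satisfied.
The claimed |C| lies below the Hamming bound.


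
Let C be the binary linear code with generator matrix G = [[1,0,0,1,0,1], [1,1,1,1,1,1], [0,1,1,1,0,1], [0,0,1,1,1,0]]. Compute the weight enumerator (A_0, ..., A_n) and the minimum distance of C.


Weight distribution: A_0 = 1, A_2 = 3, A_3 = 8, A_4 = 3, A_6 = 1. Minimum distance d = 2.

Enumerate all 2^4 = 16 messages m ∈ F_2^4.
For each, compute codeword c = mG in F_2^6, then tally its weight.
  m = 0000 → c = 000000, weight = 0.
  m = 1000 → c = 100101, weight = 3.
  m = 0100 → c = 111111, weight = 6.
  m = 1100 → c = 011010, weight = 3.
  m = 0010 → c = 011101, weight = 4.
  m = 1010 → c = 111000, weight = 3.
  m = 0110 → c = 100010, weight = 2.
  m = 1110 → c = 000111, weight = 3.
  m = 0001 → c = 001110, weight = 3.
  m = 1001 → c = 101011, weight = 4.
  m = 0101 → c = 110001, weight = 3.
  m = 1101 → c = 010100, weight = 2.
  m = 0011 → c = 010011, weight = 3.
  m = 1011 → c = 110110, weight = 4.
  m = 0111 → c = 101100, weight = 3.
  m = 1111 → c = 001001, weight = 2.
Tally weights:
  weight 0: 1 codewords.
  weight 2: 3 codewords.
  weight 3: 8 codewords.
  weight 4: 3 codewords.
  weight 6: 1 codewords.
Minimum distance d = smallest w > 0 with A_w > 0 = 2.
Sanity: Σ A_w = 16 = 2^4 = 16 ✓.


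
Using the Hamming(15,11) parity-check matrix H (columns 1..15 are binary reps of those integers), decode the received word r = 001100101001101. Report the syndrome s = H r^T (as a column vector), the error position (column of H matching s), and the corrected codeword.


s = (0, 1, 1, 1)^T, error position = 7, corrected codeword c = 001100001001101

Compute s = H r^T mod 2 one row at a time:
  s_1 = 0 + 1 + 0 + 0 + 1 + 1 + 0 + 1 = 4 ≡ 0 (mod 2).
  s_2 = 1 + 0 + 0 + 1 + 1 + 1 + 0 + 1 = 5 ≡ 1 (mod 2).
  s_3 = 0 + 1 + 0 + 1 + 0 + 0 + 0 + 1 = 3 ≡ 1 (mod 2).
  s_4 = 0 + 1 + 0 + 1 + 1 + 0 + 1 + 1 = 5 ≡ 1 (mod 2).
s = (0, 1, 1, 1)^T — this equals column 7 of H (binary 0111), so error is at position 7.
Correct: flip bit 7 of r = 001100101001101 to get c = 001100001001101.


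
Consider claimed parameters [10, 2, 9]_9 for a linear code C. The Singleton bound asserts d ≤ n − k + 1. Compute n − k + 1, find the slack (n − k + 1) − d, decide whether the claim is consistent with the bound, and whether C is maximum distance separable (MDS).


Singleton RHS = n − k + 1 = 9, slack = 0, bound satisfied, MDS.

Singleton bound: d ≤ n − k + 1.
Here n = 10, k = 2, so n − k + 1 = 9.
Given d = 9, check d ≤ 9: YES.
Slack = (n − k + 1) − d = 0.
The code is MDS (slack = 0).
Description: the claimed parameters are [10, 2, 9]_9; such a code would be MDS (meets Singleton bound).


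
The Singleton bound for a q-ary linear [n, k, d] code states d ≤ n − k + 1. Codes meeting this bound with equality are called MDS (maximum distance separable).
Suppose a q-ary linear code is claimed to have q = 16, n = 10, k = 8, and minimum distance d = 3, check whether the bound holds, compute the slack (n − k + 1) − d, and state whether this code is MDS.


Singleton RHS = n − k + 1 = 3, slack = 0, bound satisfied, MDS.

Singleton bound: d ≤ n − k + 1.
Here n = 10, k = 8, so n − k + 1 = 3.
Given d = 3, check d ≤ 3: YES.
Slack = (n − k + 1) − d = 0.
The code is MDS (slack = 0).
Description: the claimed parameters are [10, 8, 3]_16; such a code would be MDS (meets Singleton bound).


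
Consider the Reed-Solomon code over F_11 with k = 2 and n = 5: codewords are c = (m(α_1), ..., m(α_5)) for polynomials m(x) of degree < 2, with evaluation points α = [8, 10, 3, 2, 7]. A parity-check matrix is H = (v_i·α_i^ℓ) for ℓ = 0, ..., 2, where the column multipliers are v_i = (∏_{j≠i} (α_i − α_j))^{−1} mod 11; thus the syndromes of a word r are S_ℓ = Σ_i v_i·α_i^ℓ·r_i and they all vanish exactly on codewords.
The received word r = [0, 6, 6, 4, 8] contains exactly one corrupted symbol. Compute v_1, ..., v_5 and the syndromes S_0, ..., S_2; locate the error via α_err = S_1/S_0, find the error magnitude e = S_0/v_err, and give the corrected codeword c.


S = (7, 10, 8), error at position 3, error magnitude e = 10, c = [0, 6, 7, 4, 8].

Step 1: column multipliers v_i = (∏_{j≠i}(α_i − α_j))^{−1} mod 11.
  i = 1 (α = 8): (8−10)(8−3)(8−2)(8−7) = (−2)·5·6·1 = −60 ≡ 6, so v_1 = 6^{−1} = 2 (mod 11).
  i = 2 (α = 10): (10−8)(10−3)(10−2)(10−7) = 2·7·8·3 = 336 ≡ 6, so v_2 = 6^{−1} = 2 (mod 11).
  i = 3 (α = 3): (3−8)(3−10)(3−2)(3−7) = (−5)·(−7)·1·(−4) = −140 ≡ 3, so v_3 = 3^{−1} = 4 (mod 11).
  i = 4 (α = 2): (2−8)(2−10)(2−3)(2−7) = (−6)·(−8)·(−1)·(−5) = 240 ≡ 9, so v_4 = 9^{−1} = 5 (mod 11).
  i = 5 (α = 7): (7−8)(7−10)(7−3)(7−2) = (−1)·(−3)·4·5 = 60 ≡ 5, so v_5 = 5^{−1} = 9 (mod 11).
  v = [2, 2, 4, 5, 9].
Step 2: syndromes of r = [0, 6, 6, 4, 8] (all sums mod 11).
  S_0 = Σ v_i r_i = 2·0 + 2·6 + 4·6 + 5·4 + 9·8 = 128 ≡ 7.
  S_1 = Σ v_i α_i r_i = 2·8·0 + 2·10·6 + 4·3·6 + 5·2·4 + 9·7·8 = 736 ≡ 10.
  α_i^2 mod 11 = [9, 1, 9, 4, 5].
  S_2 = Σ v_i α_i^2 r_i = 2·9·0 + 2·1·6 + 4·9·6 + 5·4·4 + 9·5·8 = 668 ≡ 8.
  S = (7, 10, 8) ≠ 0, so r is not a codeword (an error is present).
Step 3: locate the error. For a single error e at position i, S_ℓ = v_i·e·α_i^ℓ, so α_err = S_1/S_0.
  S_0^{−1} = 7^{−1} = 8 (mod 11), so α_err = 10·8 = 80 ≡ 3 = α_3. Error position i = 3.
  Consistency check: S_2/S_1 = 8·10 = 80 ≡ 3 = α_err ✓ (single-error assumption holds).
Step 4: error magnitude e = S_0/v_3 = S_0·∏_{j≠3}(α_3 − α_j) = 7·3 = 21 ≡ 10 (mod 11).
Step 5: correct position 3: c_3 = r_3 − e = 6 − 10 ≡ 7 (mod 11). Hence c = [0, 6, 7, 4, 8].
  Check: interpolating c through the α_i gives m(x) = 9 + 3·x (degree < 2) with m(α_i) = c_i for every i, so c is indeed a codeword.


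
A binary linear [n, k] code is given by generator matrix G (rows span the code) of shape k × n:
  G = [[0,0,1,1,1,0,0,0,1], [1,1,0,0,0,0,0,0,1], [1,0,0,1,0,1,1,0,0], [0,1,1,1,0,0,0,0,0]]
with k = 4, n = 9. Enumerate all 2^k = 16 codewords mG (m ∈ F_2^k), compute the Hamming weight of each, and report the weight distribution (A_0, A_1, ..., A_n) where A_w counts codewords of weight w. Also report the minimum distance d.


Weight distribution: A_0 = 1, A_2 = 1, A_3 = 3, A_4 = 5, A_5 = 4, A_6 = 1, A_7 = 1. Minimum distance d = 2.

Enumerate all 2^4 = 16 messages m ∈ F_2^4.
For each, compute codeword c = mG in F_2^9, then tally its weight.
  m = 0000 → c = 000000000, weight = 0.
  m = 1000 → c = 001110001, weight = 4.
  m = 0100 → c = 110000001, weight = 3.
  m = 1100 → c = 111110000, weight = 5.
  m = 0010 → c = 100101100, weight = 4.
  m = 1010 → c = 101011101, weight = 6.
  m = 0110 → c = 010101101, weight = 5.
  m = 1110 → c = 011011100, weight = 5.
  m = 0001 → c = 011100000, weight = 3.
  m = 1001 → c = 010010001, weight = 3.
  m = 0101 → c = 101100001, weight = 4.
  m = 1101 → c = 100010000, weight = 2.
  m = 0011 → c = 111001100, weight = 5.
  m = 1011 → c = 110111101, weight = 7.
  m = 0111 → c = 001001101, weight = 4.
  m = 1111 → c = 000111100, weight = 4.
Tally weights:
  weight 0: 1 codewords.
  weight 2: 1 codewords.
  weight 3: 3 codewords.
  weight 4: 5 codewords.
  weight 5: 4 codewords.
  weight 6: 1 codewords.
  weight 7: 1 codewords.
Minimum distance d = smallest w > 0 with A_w > 0 = 2.
Sanity: Σ A_w = 16 = 2^4 = 16 ✓.


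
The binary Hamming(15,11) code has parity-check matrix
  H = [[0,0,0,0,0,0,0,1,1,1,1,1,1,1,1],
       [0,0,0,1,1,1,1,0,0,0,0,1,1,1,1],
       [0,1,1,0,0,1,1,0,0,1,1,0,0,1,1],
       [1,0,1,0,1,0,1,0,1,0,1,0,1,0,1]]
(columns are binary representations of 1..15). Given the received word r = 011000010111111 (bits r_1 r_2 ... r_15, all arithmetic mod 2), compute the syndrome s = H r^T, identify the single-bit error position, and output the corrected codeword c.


s = (1, 0, 0, 0)^T, error position = 8, corrected codeword c = 011000000111111

Compute s = H r^T mod 2 one row at a time:
  s_1 = 1 + 0 + 1 + 1 + 1 + 1 + 1 + 1 = 7 ≡ 1 (mod 2).
  s_2 = 0 + 0 + 0 + 0 + 1 + 1 + 1 + 1 = 4 ≡ 0 (mod 2).
  s_3 = 1 + 1 + 0 + 0 + 1 + 1 + 1 + 1 = 6 ≡ 0 (mod 2).
  s_4 = 0 + 1 + 0 + 0 + 0 + 1 + 1 + 1 = 4 ≡ 0 (mod 2).
s = (1, 0, 0, 0)^T — this equals column 8 of H (binary 1000), so error is at position 8.
Correct: flip bit 8 of r = 011000010111111 to get c = 011000000111111.


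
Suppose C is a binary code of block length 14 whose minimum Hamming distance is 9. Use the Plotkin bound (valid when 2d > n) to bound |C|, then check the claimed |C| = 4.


Plotkin bound M ≤ 4; given |C| = 4 ≤ bound (satisfied).

Check applicability: 2d = 18, n = 14.
2d − n = 4 > 0, so Plotkin applies.
Compute d/(2d−n) = 9/4 ≈ 2.2500.
⌊d/(2d−n)⌋ = 2.
Plotkin bound: M ≤ 2·2 = 4.
Given |C| = 4, check: satisfied.
This |C| is at the Plotkin bound.


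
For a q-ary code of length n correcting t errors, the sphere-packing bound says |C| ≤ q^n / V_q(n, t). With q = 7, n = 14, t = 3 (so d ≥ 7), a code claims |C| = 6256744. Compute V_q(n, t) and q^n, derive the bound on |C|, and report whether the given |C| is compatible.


V_q(n, t) = 81985, q^n = 678223072849, Hamming bound = 8272526, |C| = 6256744 ≤ bound (satisfied).

Step 1: Compute V_q(n, t) = Σ_{j=0}^3 C(n, j) (q−1)^j.
  j = 0: C(14,0)·(6)^0 = 1·1 = 1.
  j = 1: C(14,1)·(6)^1 = 14·6 = 84.
  j = 2: C(14,2)·(6)^2 = 91·36 = 3276.
  j = 3: C(14,3)·(6)^3 = 364·216 = 78624.
  V_q(n, t) = 1 + 84 + 3276 + 78624 = 81985.
Step 2: q^n = 7^14 = 678223072849.
Step 3: Hamming bound ⌊q^n / V_q(n,t)⌋ = ⌊678223072849/81985⌋ = 8272526.
Step 4: Compare |C| = 6256744 to 8272526: satisfied.
The claimed |C| lies below the Hamming bound.


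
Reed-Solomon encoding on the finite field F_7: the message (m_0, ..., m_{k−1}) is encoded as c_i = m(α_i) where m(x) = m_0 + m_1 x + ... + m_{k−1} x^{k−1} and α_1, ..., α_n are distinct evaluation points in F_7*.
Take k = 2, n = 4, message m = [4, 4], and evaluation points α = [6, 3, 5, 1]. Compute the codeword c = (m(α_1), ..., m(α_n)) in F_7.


c = [0, 2, 3, 1]

Message polynomial: m(x) = 4 + 4·x (mod 7).
For each evaluation point α_i, compute m(α_i) mod 7:
  α_1 = 6: Horner steps 4 → 0, so m(6) = 0.
  α_2 = 3: Horner steps 4 → 2, so m(3) = 2.
  α_3 = 5: Horner steps 4 → 3, so m(5) = 3.
  α_4 = 1: Horner steps 4 → 1, so m(1) = 1.
Codeword c = [0, 2, 3, 1] ∈ F_7^4.


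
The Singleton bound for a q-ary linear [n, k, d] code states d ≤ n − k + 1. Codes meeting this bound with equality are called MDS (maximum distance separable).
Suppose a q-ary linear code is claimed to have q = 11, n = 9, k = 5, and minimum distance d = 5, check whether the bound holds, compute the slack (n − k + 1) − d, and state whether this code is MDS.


Singleton RHS = n − k + 1 = 5, slack = 0, bound satisfied, MDS.

Singleton bound: d ≤ n − k + 1.
Here n = 9, k = 5, so n − k + 1 = 5.
Given d = 5, check d ≤ 5: YES.
Slack = (n − k + 1) − d = 0.
The code is MDS (slack = 0).
Description: the claimed parameters are [9, 5, 5]_11; such a code would be MDS (meets Singleton bound).


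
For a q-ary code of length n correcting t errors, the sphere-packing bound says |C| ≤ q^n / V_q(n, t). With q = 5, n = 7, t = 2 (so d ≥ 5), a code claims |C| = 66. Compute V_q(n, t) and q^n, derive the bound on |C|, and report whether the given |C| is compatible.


V_q(n, t) = 365, q^n = 78125, Hamming bound = 214, |C| = 66 ≤ bound (satisfied).

Step 1: Compute V_q(n, t) = Σ_{j=0}^2 C(n, j) (q−1)^j.
  j = 0: C(7,0)·(4)^0 = 1·1 = 1.
  j = 1: C(7,1)·(4)^1 = 7·4 = 28.
  j = 2: C(7,2)·(4)^2 = 21·16 = 336.
  V_q(n, t) = 1 + 28 + 336 = 365.
Step 2: q^n = 5^7 = 78125.
Step 3: Hamming bound ⌊q^n / V_q(n,t)⌋ = ⌊78125/365⌋ = 214.
Step 4: Compare |C| = 66 to 214: satisfied.
The claimed |C| lies below the Hamming bound.


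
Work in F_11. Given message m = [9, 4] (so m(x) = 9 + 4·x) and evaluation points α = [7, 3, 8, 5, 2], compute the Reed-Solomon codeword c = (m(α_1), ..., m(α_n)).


c = [4, 10, 8, 7, 6]

Message polynomial: m(x) = 9 + 4·x (mod 11).
For each evaluation point α_i, compute m(α_i) mod 11:
  α_1 = 7: Horner steps 4 → 4, so m(7) = 4.
  α_2 = 3: Horner steps 4 → 10, so m(3) = 10.
  α_3 = 8: Horner steps 4 → 8, so m(8) = 8.
  α_4 = 5: Horner steps 4 → 7, so m(5) = 7.
  α_5 = 2: Horner steps 4 → 6, so m(2) = 6.
Codeword c = [4, 10, 8, 7, 6] ∈ F_11^5.


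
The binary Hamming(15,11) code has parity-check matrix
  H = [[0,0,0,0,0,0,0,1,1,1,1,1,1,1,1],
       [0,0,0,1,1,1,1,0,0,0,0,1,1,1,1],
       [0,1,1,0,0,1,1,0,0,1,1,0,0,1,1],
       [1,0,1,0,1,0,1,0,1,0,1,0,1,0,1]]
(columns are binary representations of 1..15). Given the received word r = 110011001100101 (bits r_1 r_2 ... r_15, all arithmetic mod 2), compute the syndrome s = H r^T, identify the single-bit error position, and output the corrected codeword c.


s = (0, 0, 0, 1)^T, error position = 1, corrected codeword c = 010011001100101

Compute s = H r^T mod 2 one row at a time:
  s_1 = 0 + 1 + 1 + 0 + 0 + 1 + 0 + 1 = 4 ≡ 0 (mod 2).
  s_2 = 0 + 1 + 1 + 0 + 0 + 1 + 0 + 1 = 4 ≡ 0 (mod 2).
  s_3 = 1 + 0 + 1 + 0 + 1 + 0 + 0 + 1 = 4 ≡ 0 (mod 2).
  s_4 = 1 + 0 + 1 + 0 + 1 + 0 + 1 + 1 = 5 ≡ 1 (mod 2).
s = (0, 0, 0, 1)^T — this equals column 1 of H (binary 0001), so error is at position 1.
Correct: flip bit 1 of r = 110011001100101 to get c = 010011001100101.


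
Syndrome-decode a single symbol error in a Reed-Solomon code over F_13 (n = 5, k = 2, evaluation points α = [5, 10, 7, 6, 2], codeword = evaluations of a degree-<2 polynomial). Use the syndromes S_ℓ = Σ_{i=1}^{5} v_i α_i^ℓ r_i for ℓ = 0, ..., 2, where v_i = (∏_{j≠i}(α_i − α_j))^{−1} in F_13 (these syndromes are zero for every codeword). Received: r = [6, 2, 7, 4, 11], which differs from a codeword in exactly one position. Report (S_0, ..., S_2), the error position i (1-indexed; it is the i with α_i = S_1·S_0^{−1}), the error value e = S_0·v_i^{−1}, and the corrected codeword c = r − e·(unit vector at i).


S = (10, 8, 9), error at position 4, error magnitude e = 4, c = [6, 2, 7, 0, 11].

Step 1: column multipliers v_i = (∏_{j≠i}(α_i − α_j))^{−1} mod 13.
  i = 1 (α = 5): (5−10)(5−7)(5−6)(5−2) = (−5)·(−2)·(−1)·3 = −30 ≡ 9, so v_1 = 9^{−1} = 3 (mod 13).
  i = 2 (α = 10): (10−5)(10−7)(10−6)(10−2) = 5·3·4·8 = 480 ≡ 12, so v_2 = 12^{−1} = 12 (mod 13).
  i = 3 (α = 7): (7−5)(7−10)(7−6)(7−2) = 2·(−3)·1·5 = −30 ≡ 9, so v_3 = 9^{−1} = 3 (mod 13).
  i = 4 (α = 6): (6−5)(6−10)(6−7)(6−2) = 1·(−4)·(−1)·4 = 16 ≡ 3, so v_4 = 3^{−1} = 9 (mod 13).
  i = 5 (α = 2): (2−5)(2−10)(2−7)(2−6) = (−3)·(−8)·(−5)·(−4) = 480 ≡ 12, so v_5 = 12^{−1} = 12 (mod 13).
  v = [3, 12, 3, 9, 12].
Step 2: syndromes of r = [6, 2, 7, 4, 11] (all sums mod 13).
  S_0 = Σ v_i r_i = 3·6 + 12·2 + 3·7 + 9·4 + 12·11 = 231 ≡ 10.
  S_1 = Σ v_i α_i r_i = 3·5·6 + 12·10·2 + 3·7·7 + 9·6·4 + 12·2·11 = 957 ≡ 8.
  α_i^2 mod 13 = [12, 9, 10, 10, 4].
  S_2 = Σ v_i α_i^2 r_i = 3·12·6 + 12·9·2 + 3·10·7 + 9·10·4 + 12·4·11 = 1530 ≡ 9.
  S = (10, 8, 9) ≠ 0, so r is not a codeword (an error is present).
Step 3: locate the error. For a single error e at position i, S_ℓ = v_i·e·α_i^ℓ, so α_err = S_1/S_0.
  S_0^{−1} = 10^{−1} = 4 (mod 13), so α_err = 8·4 = 32 ≡ 6 = α_4. Error position i = 4.
  Consistency check: S_2/S_1 = 9·5 = 45 ≡ 6 = α_err ✓ (single-error assumption holds).
Step 4: error magnitude e = S_0/v_4 = S_0·∏_{j≠4}(α_4 − α_j) = 10·3 = 30 ≡ 4 (mod 13).
Step 5: correct position 4: c_4 = r_4 − e = 4 − 4 ≡ 0 (mod 13). Hence c = [6, 2, 7, 0, 11].
  Check: interpolating c through the α_i gives m(x) = 10 + 7·x (degree < 2) with m(α_i) = c_i for every i, so c is indeed a codeword.


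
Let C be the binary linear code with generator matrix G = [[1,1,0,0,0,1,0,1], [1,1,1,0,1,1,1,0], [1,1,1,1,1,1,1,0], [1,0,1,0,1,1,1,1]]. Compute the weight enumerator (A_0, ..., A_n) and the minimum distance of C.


Weight distribution: A_0 = 1, A_1 = 1, A_2 = 2, A_3 = 2, A_4 = 3, A_5 = 3, A_6 = 2, A_7 = 2. Minimum distance d = 1.

Enumerate all 2^4 = 16 messages m ∈ F_2^4.
For each, compute codeword c = mG in F_2^8, then tally its weight.
  m = 0000 → c = 00000000, weight = 0.
  m = 1000 → c = 11000101, weight = 4.
  m = 0100 → c = 11101110, weight = 6.
  m = 1100 → c = 00101011, weight = 4.
  m = 0010 → c = 11111110, weight = 7.
  m = 1010 → c = 00111011, weight = 5.
  m = 0110 → c = 00010000, weight = 1.
  m = 1110 → c = 11010101, weight = 5.
  m = 0001 → c = 10101111, weight = 6.
  m = 1001 → c = 01101010, weight = 4.
  m = 0101 → c = 01000001, weight = 2.
  m = 1101 → c = 10000100, weight = 2.
  m = 0011 → c = 01010001, weight = 3.
  m = 1011 → c = 10010100, weight = 3.
  m = 0111 → c = 10111111, weight = 7.
  m = 1111 → c = 01111010, weight = 5.
Tally weights:
  weight 0: 1 codewords.
  weight 1: 1 codewords.
  weight 2: 2 codewords.
  weight 3: 2 codewords.
  weight 4: 3 codewords.
  weight 5: 3 codewords.
  weight 6: 2 codewords.
  weight 7: 2 codewords.
Minimum distance d = smallest w > 0 with A_w > 0 = 1.
Sanity: Σ A_w = 16 = 2^4 = 16 ✓.


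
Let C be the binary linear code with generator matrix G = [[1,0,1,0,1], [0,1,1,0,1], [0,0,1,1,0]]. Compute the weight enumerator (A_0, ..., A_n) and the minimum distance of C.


Weight distribution: A_0 = 1, A_2 = 2, A_3 = 4, A_4 = 1. Minimum distance d = 2.

Enumerate all 2^3 = 8 messages m ∈ F_2^3.
For each, compute codeword c = mG in F_2^5, then tally its weight.
  m = 000 → c = 00000, weight = 0.
  m = 100 → c = 10101, weight = 3.
  m = 010 → c = 01101, weight = 3.
  m = 110 → c = 11000, weight = 2.
  m = 001 → c = 00110, weight = 2.
  m = 101 → c = 10011, weight = 3.
  m = 011 → c = 01011, weight = 3.
  m = 111 → c = 11110, weight = 4.
Tally weights:
  weight 0: 1 codewords.
  weight 2: 2 codewords.
  weight 3: 4 codewords.
  weight 4: 1 codewords.
Minimum distance d = smallest w > 0 with A_w > 0 = 2.
Sanity: Σ A_w = 8 = 2^3 = 8 ✓.


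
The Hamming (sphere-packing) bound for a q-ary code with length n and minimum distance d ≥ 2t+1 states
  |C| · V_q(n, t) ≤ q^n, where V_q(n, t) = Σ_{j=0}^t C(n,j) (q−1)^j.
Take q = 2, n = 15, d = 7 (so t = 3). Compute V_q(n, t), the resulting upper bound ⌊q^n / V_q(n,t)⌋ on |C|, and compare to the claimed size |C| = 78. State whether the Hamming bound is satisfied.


V_q(n, t) = 576, q^n = 32768, Hamming bound = 56, |C| = 78 > bound (violated).

Step 1: Compute V_q(n, t) = Σ_{j=0}^3 C(n, j) (q−1)^j.
  j = 0: C(15,0)·(1)^0 = 1·1 = 1.
  j = 1: C(15,1)·(1)^1 = 15·1 = 15.
  j = 2: C(15,2)·(1)^2 = 105·1 = 105.
  j = 3: C(15,3)·(1)^3 = 455·1 = 455.
  V_q(n, t) = 1 + 15 + 105 + 455 = 576.
Step 2: q^n = 2^15 = 32768.
Step 3: Hamming bound ⌊q^n / V_q(n,t)⌋ = ⌊32768/576⌋ = 56.
Step 4: Compare |C| = 78 to 56: violated.
The claimed |C| lies above the Hamming bound, so no 2-ary code of length 15 with d ≥ 7 can have 78 codewords.


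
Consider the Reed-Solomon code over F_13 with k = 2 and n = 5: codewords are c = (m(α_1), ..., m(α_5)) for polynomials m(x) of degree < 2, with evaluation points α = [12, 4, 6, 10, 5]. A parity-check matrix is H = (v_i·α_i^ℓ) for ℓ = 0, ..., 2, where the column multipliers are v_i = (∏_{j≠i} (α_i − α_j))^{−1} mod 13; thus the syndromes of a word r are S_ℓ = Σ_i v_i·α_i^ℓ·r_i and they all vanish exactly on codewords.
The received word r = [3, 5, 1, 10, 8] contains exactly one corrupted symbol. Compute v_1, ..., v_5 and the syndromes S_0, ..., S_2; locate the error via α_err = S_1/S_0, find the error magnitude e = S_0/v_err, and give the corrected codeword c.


S = (9, 2, 12), error at position 3, error magnitude e = 3, c = [3, 5, 11, 10, 8].

Step 1: column multipliers v_i = (∏_{j≠i}(α_i − α_j))^{−1} mod 13.
  i = 1 (α = 12): (12−4)(12−6)(12−10)(12−5) = 8·6·2·7 = 672 ≡ 9, so v_1 = 9^{−1} = 3 (mod 13).
  i = 2 (α = 4): (4−12)(4−6)(4−10)(4−5) = (−8)·(−2)·(−6)·(−1) = 96 ≡ 5, so v_2 = 5^{−1} = 8 (mod 13).
  i = 3 (α = 6): (6−12)(6−4)(6−10)(6−5) = (−6)·2·(−4)·1 = 48 ≡ 9, so v_3 = 9^{−1} = 3 (mod 13).
  i = 4 (α = 10): (10−12)(10−4)(10−6)(10−5) = (−2)·6·4·5 = −240 ≡ 7, so v_4 = 7^{−1} = 2 (mod 13).
  i = 5 (α = 5): (5−12)(5−4)(5−6)(5−10) = (−7)·1·(−1)·(−5) = −35 ≡ 4, so v_5 = 4^{−1} = 10 (mod 13).
  v = [3, 8, 3, 2, 10].
Step 2: syndromes of r = [3, 5, 1, 10, 8] (all sums mod 13).
  S_0 = Σ v_i r_i = 3·3 + 8·5 + 3·1 + 2·10 + 10·8 = 152 ≡ 9.
  S_1 = Σ v_i α_i r_i = 3·12·3 + 8·4·5 + 3·6·1 + 2·10·10 + 10·5·8 = 886 ≡ 2.
  α_i^2 mod 13 = [1, 3, 10, 9, 12].
  S_2 = Σ v_i α_i^2 r_i = 3·1·3 + 8·3·5 + 3·10·1 + 2·9·10 + 10·12·8 = 1299 ≡ 12.
  S = (9, 2, 12) ≠ 0, so r is not a codeword (an error is present).
Step 3: locate the error. For a single error e at position i, S_ℓ = v_i·e·α_i^ℓ, so α_err = S_1/S_0.
  S_0^{−1} = 9^{−1} = 3 (mod 13), so α_err = 2·3 = 6 ≡ 6 = α_3. Error position i = 3.
  Consistency check: S_2/S_1 = 12·7 = 84 ≡ 6 = α_err ✓ (single-error assumption holds).
Step 4: error magnitude e = S_0/v_3 = S_0·∏_{j≠3}(α_3 − α_j) = 9·9 = 81 ≡ 3 (mod 13).
Step 5: correct position 3: c_3 = r_3 − e = 1 − 3 ≡ 11 (mod 13). Hence c = [3, 5, 11, 10, 8].
  Check: interpolating c through the α_i gives m(x) = 6 + 3·x (degree < 2) with m(α_i) = c_i for every i, so c is indeed a codeword.


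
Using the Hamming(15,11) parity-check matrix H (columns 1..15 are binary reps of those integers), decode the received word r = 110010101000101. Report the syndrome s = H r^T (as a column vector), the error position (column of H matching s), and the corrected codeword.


s = (1, 0, 1, 0)^T, error position = 10, corrected codeword c = 110010101100101

Compute s = H r^T mod 2 one row at a time:
  s_1 = 0 + 1 + 0 + 0 + 0 + 1 + 0 + 1 = 3 ≡ 1 (mod 2).
  s_2 = 0 + 1 + 0 + 1 + 0 + 1 + 0 + 1 = 4 ≡ 0 (mod 2).
  s_3 = 1 + 0 + 0 + 1 + 0 + 0 + 0 + 1 = 3 ≡ 1 (mod 2).
  s_4 = 1 + 0 + 1 + 1 + 1 + 0 + 1 + 1 = 6 ≡ 0 (mod 2).
s = (1, 0, 1, 0)^T — this equals column 10 of H (binary 1010), so error is at position 10.
Correct: flip bit 10 of r = 110010101000101 to get c = 110010101100101.


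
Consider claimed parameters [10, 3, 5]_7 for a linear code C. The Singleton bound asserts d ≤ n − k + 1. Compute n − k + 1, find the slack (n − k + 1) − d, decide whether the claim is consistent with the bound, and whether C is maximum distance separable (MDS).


Singleton RHS = n − k + 1 = 8, slack = 3, bound satisfied, not MDS.

Singleton bound: d ≤ n − k + 1.
Here n = 10, k = 3, so n − k + 1 = 8.
Given d = 5, check d ≤ 8: YES.
Slack = (n − k + 1) − d = 3.
The code is NOT MDS (slack = 3 > 0).
Description: the claimed parameters are [10, 3, 5]_7; such a code would be non-MDS.


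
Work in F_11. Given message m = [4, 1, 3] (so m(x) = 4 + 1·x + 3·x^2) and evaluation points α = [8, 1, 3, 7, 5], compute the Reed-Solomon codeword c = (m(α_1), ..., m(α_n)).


c = [6, 8, 1, 4, 7]

Message polynomial: m(x) = 4 + 1·x + 3·x^2 (mod 11).
For each evaluation point α_i, compute m(α_i) mod 11:
  α_1 = 8: Horner steps 3 → 3 → 6, so m(8) = 6.
  α_2 = 1: Horner steps 3 → 4 → 8, so m(1) = 8.
  α_3 = 3: Horner steps 3 → 10 → 1, so m(3) = 1.
  α_4 = 7: Horner steps 3 → 0 → 4, so m(7) = 4.
  α_5 = 5: Horner steps 3 → 5 → 7, so m(5) = 7.
Codeword c = [6, 8, 1, 4, 7] ∈ F_11^5.


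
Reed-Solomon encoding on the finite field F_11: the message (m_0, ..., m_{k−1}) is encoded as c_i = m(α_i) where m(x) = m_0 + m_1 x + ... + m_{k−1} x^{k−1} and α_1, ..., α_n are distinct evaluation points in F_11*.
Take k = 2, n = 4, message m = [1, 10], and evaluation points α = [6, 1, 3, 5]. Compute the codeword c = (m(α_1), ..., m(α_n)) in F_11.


c = [6, 0, 9, 7]

Message polynomial: m(x) = 1 + 10·x (mod 11).
For each evaluation point α_i, compute m(α_i) mod 11:
  α_1 = 6: Horner steps 10 → 6, so m(6) = 6.
  α_2 = 1: Horner steps 10 → 0, so m(1) = 0.
  α_3 = 3: Horner steps 10 → 9, so m(3) = 9.
  α_4 = 5: Horner steps 10 → 7, so m(5) = 7.
Codeword c = [6, 0, 9, 7] ∈ F_11^4.


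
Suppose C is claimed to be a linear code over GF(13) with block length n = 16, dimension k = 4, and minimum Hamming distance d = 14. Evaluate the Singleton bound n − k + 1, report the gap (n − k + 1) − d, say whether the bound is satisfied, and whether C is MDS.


Singleton RHS = n − k + 1 = 13, slack = -1, bound violated (no such code; not MDS).

Singleton bound: d ≤ n − k + 1.
Here n = 16, k = 4, so n − k + 1 = 13.
Given d = 14, check d ≤ 13: NO.
Slack = (n − k + 1) − d = -1.
The slack is negative: d = 14 exceeds n − k + 1 = 13 by 1, so the Singleton bound is violated and no linear [16, 4, 14]_13 code can exist. In particular it is not MDS (MDS requires d = n − k + 1 exactly).
Description: the claimed parameters are [16, 4, 14]_13; such a code would be impossible (violates the Singleton bound).


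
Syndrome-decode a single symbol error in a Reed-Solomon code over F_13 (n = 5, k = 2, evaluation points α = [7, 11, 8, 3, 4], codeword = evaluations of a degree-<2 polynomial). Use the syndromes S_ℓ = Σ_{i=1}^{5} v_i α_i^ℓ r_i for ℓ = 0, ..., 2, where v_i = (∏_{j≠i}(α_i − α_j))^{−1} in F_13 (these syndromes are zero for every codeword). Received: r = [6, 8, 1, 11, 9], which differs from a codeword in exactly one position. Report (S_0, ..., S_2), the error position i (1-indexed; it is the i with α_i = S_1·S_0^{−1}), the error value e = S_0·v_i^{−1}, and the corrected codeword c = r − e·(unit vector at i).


S = (9, 11, 12), error at position 1, error magnitude e = 3, c = [3, 8, 1, 11, 9].

Step 1: column multipliers v_i = (∏_{j≠i}(α_i − α_j))^{−1} mod 13.
  i = 1 (α = 7): (7−11)(7−8)(7−3)(7−4) = (−4)·(−1)·4·3 = 48 ≡ 9, so v_1 = 9^{−1} = 3 (mod 13).
  i = 2 (α = 11): (11−7)(11−8)(11−3)(11−4) = 4·3·8·7 = 672 ≡ 9, so v_2 = 9^{−1} = 3 (mod 13).
  i = 3 (α = 8): (8−7)(8−11)(8−3)(8−4) = 1·(−3)·5·4 = −60 ≡ 5, so v_3 = 5^{−1} = 8 (mod 13).
  i = 4 (α = 3): (3−7)(3−11)(3−8)(3−4) = (−4)·(−8)·(−5)·(−1) = 160 ≡ 4, so v_4 = 4^{−1} = 10 (mod 13).
  i = 5 (α = 4): (4−7)(4−11)(4−8)(4−3) = (−3)·(−7)·(−4)·1 = −84 ≡ 7, so v_5 = 7^{−1} = 2 (mod 13).
  v = [3, 3, 8, 10, 2].
Step 2: syndromes of r = [6, 8, 1, 11, 9] (all sums mod 13).
  S_0 = Σ v_i r_i = 3·6 + 3·8 + 8·1 + 10·11 + 2·9 = 178 ≡ 9.
  S_1 = Σ v_i α_i r_i = 3·7·6 + 3·11·8 + 8·8·1 + 10·3·11 + 2·4·9 = 856 ≡ 11.
  α_i^2 mod 13 = [10, 4, 12, 9, 3].
  S_2 = Σ v_i α_i^2 r_i = 3·10·6 + 3·4·8 + 8·12·1 + 10·9·11 + 2·3·9 = 1416 ≡ 12.
  S = (9, 11, 12) ≠ 0, so r is not a codeword (an error is present).
Step 3: locate the error. For a single error e at position i, S_ℓ = v_i·e·α_i^ℓ, so α_err = S_1/S_0.
  S_0^{−1} = 9^{−1} = 3 (mod 13), so α_err = 11·3 = 33 ≡ 7 = α_1. Error position i = 1.
  Consistency check: S_2/S_1 = 12·6 = 72 ≡ 7 = α_err ✓ (single-error assumption holds).
Step 4: error magnitude e = S_0/v_1 = S_0·∏_{j≠1}(α_1 − α_j) = 9·9 = 81 ≡ 3 (mod 13).
Step 5: correct position 1: c_1 = r_1 − e = 6 − 3 ≡ 3 (mod 13). Hence c = [3, 8, 1, 11, 9].
  Check: interpolating c through the α_i gives m(x) = 4 + 11·x (degree < 2) with m(α_i) = c_i for every i, so c is indeed a codeword.


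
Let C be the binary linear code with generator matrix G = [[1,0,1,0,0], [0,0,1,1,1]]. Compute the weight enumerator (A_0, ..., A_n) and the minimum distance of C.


Weight distribution: A_0 = 1, A_2 = 1, A_3 = 2. Minimum distance d = 2.

Enumerate all 2^2 = 4 messages m ∈ F_2^2.
For each, compute codeword c = mG in F_2^5, then tally its weight.
  m = 00 → c = 00000, weight = 0.
  m = 10 → c = 10100, weight = 2.
  m = 01 → c = 00111, weight = 3.
  m = 11 → c = 10011, weight = 3.
Tally weights:
  weight 0: 1 codewords.
  weight 2: 1 codewords.
  weight 3: 2 codewords.
Minimum distance d = smallest w > 0 with A_w > 0 = 2.
Sanity: Σ A_w = 4 = 2^2 = 4 ✓.


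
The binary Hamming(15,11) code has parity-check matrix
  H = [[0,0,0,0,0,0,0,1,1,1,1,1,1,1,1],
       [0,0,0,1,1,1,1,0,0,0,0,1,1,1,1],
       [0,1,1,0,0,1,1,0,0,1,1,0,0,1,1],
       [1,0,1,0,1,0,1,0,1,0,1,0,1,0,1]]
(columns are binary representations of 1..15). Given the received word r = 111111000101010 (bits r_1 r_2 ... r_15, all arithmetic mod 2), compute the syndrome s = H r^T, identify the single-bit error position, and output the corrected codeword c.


s = (1, 1, 1, 1)^T, error position = 15, corrected codeword c = 111111000101011

Compute s = H r^T mod 2 one row at a time:
  s_1 = 0 + 0 + 1 + 0 + 1 + 0 + 1 + 0 = 3 ≡ 1 (mod 2).
  s_2 = 1 + 1 + 1 + 0 + 1 + 0 + 1 + 0 = 5 ≡ 1 (mod 2).
  s_3 = 1 + 1 + 1 + 0 + 1 + 0 + 1 + 0 = 5 ≡ 1 (mod 2).
  s_4 = 1 + 1 + 1 + 0 + 0 + 0 + 0 + 0 = 3 ≡ 1 (mod 2).
s = (1, 1, 1, 1)^T — this equals column 15 of H (binary 1111), so error is at position 15.
Correct: flip bit 15 of r = 111111000101010 to get c = 111111000101011.


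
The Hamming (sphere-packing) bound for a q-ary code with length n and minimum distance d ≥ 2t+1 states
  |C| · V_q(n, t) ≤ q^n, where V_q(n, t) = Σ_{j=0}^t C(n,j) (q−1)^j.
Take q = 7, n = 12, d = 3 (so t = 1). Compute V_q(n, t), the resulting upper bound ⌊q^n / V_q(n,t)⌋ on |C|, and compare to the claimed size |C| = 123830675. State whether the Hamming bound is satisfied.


V_q(n, t) = 73, q^n = 13841287201, Hamming bound = 189606673, |C| = 123830675 ≤ bound (satisfied).

Step 1: Compute V_q(n, t) = Σ_{j=0}^1 C(n, j) (q−1)^j.
  j = 0: C(12,0)·(6)^0 = 1·1 = 1.
  j = 1: C(12,1)·(6)^1 = 12·6 = 72.
  V_q(n, t) = 1 + 72 = 73.
Step 2: q^n = 7^12 = 13841287201.
Step 3: Hamming bound ⌊q^n / V_q(n,t)⌋ = ⌊13841287201/73⌋ = 189606673.
Step 4: Compare |C| = 123830675 to 189606673: satisfied.
The claimed |C| lies below the Hamming bound.


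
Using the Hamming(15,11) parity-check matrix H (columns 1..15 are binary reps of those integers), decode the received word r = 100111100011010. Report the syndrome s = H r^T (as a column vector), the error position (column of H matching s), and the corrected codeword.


s = (1, 0, 0, 0)^T, error position = 8, corrected codeword c = 100111110011010

Compute s = H r^T mod 2 one row at a time:
  s_1 = 0 + 0 + 0 + 1 + 1 + 0 + 1 + 0 = 3 ≡ 1 (mod 2).
  s_2 = 1 + 1 + 1 + 1 + 1 + 0 + 1 + 0 = 6 ≡ 0 (mod 2).
  s_3 = 0 + 0 + 1 + 1 + 0 + 1 + 1 + 0 = 4 ≡ 0 (mod 2).
  s_4 = 1 + 0 + 1 + 1 + 0 + 1 + 0 + 0 = 4 ≡ 0 (mod 2).
s = (1, 0, 0, 0)^T — this equals column 8 of H (binary 1000), so error is at position 8.
Correct: flip bit 8 of r = 100111100011010 to get c = 100111110011010.


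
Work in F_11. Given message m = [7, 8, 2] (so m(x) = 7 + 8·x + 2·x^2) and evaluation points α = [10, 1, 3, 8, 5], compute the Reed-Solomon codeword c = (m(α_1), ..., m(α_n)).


c = [1, 6, 5, 1, 9]

Message polynomial: m(x) = 7 + 8·x + 2·x^2 (mod 11).
For each evaluation point α_i, compute m(α_i) mod 11:
  α_1 = 10: Horner steps 2 → 6 → 1, so m(10) = 1.
  α_2 = 1: Horner steps 2 → 10 → 6, so m(1) = 6.
  α_3 = 3: Horner steps 2 → 3 → 5, so m(3) = 5.
  α_4 = 8: Horner steps 2 → 2 → 1, so m(8) = 1.
  α_5 = 5: Horner steps 2 → 7 → 9, so m(5) = 9.
Codeword c = [1, 6, 5, 1, 9] ∈ F_11^5.


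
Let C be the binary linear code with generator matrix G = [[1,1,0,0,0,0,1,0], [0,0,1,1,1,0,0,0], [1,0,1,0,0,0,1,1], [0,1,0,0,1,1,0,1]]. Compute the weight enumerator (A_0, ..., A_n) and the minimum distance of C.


Weight distribution: A_0 = 1, A_2 = 1, A_3 = 4, A_4 = 3, A_5 = 4, A_6 = 3. Minimum distance d = 2.

Enumerate all 2^4 = 16 messages m ∈ F_2^4.
For each, compute codeword c = mG in F_2^8, then tally its weight.
  m = 0000 → c = 00000000, weight = 0.
  m = 1000 → c = 11000010, weight = 3.
  m = 0100 → c = 00111000, weight = 3.
  m = 1100 → c = 11111010, weight = 6.
  m = 0010 → c = 10100011, weight = 4.
  m = 1010 → c = 01100001, weight = 3.
  m = 0110 → c = 10011011, weight = 5.
  m = 1110 → c = 01011001, weight = 4.
  m = 0001 → c = 01001101, weight = 4.
  m = 1001 → c = 10001111, weight = 5.
  m = 0101 → c = 01110101, weight = 5.
  m = 1101 → c = 10110111, weight = 6.
  m = 0011 → c = 11101110, weight = 6.
  m = 1011 → c = 00101100, weight = 3.
  m = 0111 → c = 11010110, weight = 5.
  m = 1111 → c = 00010100, weight = 2.
Tally weights:
  weight 0: 1 codewords.
  weight 2: 1 codewords.
  weight 3: 4 codewords.
  weight 4: 3 codewords.
  weight 5: 4 codewords.
  weight 6: 3 codewords.
Minimum distance d = smallest w > 0 with A_w > 0 = 2.
Sanity: Σ A_w = 16 = 2^4 = 16 ✓.


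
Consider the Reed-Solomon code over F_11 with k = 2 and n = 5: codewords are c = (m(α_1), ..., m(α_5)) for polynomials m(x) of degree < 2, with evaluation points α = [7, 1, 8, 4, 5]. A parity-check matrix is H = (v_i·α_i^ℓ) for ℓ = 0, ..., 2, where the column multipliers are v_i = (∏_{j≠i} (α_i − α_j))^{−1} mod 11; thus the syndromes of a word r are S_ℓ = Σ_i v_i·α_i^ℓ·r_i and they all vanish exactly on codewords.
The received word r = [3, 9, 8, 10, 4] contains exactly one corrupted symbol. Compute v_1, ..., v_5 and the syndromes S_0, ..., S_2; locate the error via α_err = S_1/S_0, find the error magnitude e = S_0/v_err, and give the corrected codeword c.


S = (4, 4, 4), error at position 2, error magnitude e = 3, c = [3, 6, 8, 10, 4].

Step 1: column multipliers v_i = (∏_{j≠i}(α_i − α_j))^{−1} mod 11.
  i = 1 (α = 7): (7−1)(7−8)(7−4)(7−5) = 6·(−1)·3·2 = −36 ≡ 8, so v_1 = 8^{−1} = 7 (mod 11).
  i = 2 (α = 1): (1−7)(1−8)(1−4)(1−5) = (−6)·(−7)·(−3)·(−4) = 504 ≡ 9, so v_2 = 9^{−1} = 5 (mod 11).
  i = 3 (α = 8): (8−7)(8−1)(8−4)(8−5) = 1·7·4·3 = 84 ≡ 7, so v_3 = 7^{−1} = 8 (mod 11).
  i = 4 (α = 4): (4−7)(4−1)(4−8)(4−5) = (−3)·3·(−4)·(−1) = −36 ≡ 8, so v_4 = 8^{−1} = 7 (mod 11).
  i = 5 (α = 5): (5−7)(5−1)(5−8)(5−4) = (−2)·4·(−3)·1 = 24 ≡ 2, so v_5 = 2^{−1} = 6 (mod 11).
  v = [7, 5, 8, 7, 6].
Step 2: syndromes of r = [3, 9, 8, 10, 4] (all sums mod 11).
  S_0 = Σ v_i r_i = 7·3 + 5·9 + 8·8 + 7·10 + 6·4 = 224 ≡ 4.
  S_1 = Σ v_i α_i r_i = 7·7·3 + 5·1·9 + 8·8·8 + 7·4·10 + 6·5·4 = 1104 ≡ 4.
  α_i^2 mod 11 = [5, 1, 9, 5, 3].
  S_2 = Σ v_i α_i^2 r_i = 7·5·3 + 5·1·9 + 8·9·8 + 7·5·10 + 6·3·4 = 1148 ≡ 4.
  S = (4, 4, 4) ≠ 0, so r is not a codeword (an error is present).
Step 3: locate the error. For a single error e at position i, S_ℓ = v_i·e·α_i^ℓ, so α_err = S_1/S_0.
  S_0^{−1} = 4^{−1} = 3 (mod 11), so α_err = 4·3 = 12 ≡ 1 = α_2. Error position i = 2.
  Consistency check: S_2/S_1 = 4·3 = 12 ≡ 1 = α_err ✓ (single-error assumption holds).
Step 4: error magnitude e = S_0/v_2 = S_0·∏_{j≠2}(α_2 − α_j) = 4·9 = 36 ≡ 3 (mod 11).
Step 5: correct position 2: c_2 = r_2 − e = 9 − 3 ≡ 6 (mod 11). Hence c = [3, 6, 8, 10, 4].
  Check: interpolating c through the α_i gives m(x) = 1 + 5·x (degree < 2) with m(α_i) = c_i for every i, so c is indeed a codeword.


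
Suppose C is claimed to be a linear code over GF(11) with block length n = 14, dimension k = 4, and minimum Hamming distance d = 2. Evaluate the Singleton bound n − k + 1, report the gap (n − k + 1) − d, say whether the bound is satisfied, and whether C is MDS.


Singleton RHS = n − k + 1 = 11, slack = 9, bound satisfied, not MDS.

Singleton bound: d ≤ n − k + 1.
Here n = 14, k = 4, so n − k + 1 = 11.
Given d = 2, check d ≤ 11: YES.
Slack = (n − k + 1) − d = 9.
The code is NOT MDS (slack = 9 > 0).
Description: the claimed parameters are [14, 4, 2]_11; such a code would be non-MDS.


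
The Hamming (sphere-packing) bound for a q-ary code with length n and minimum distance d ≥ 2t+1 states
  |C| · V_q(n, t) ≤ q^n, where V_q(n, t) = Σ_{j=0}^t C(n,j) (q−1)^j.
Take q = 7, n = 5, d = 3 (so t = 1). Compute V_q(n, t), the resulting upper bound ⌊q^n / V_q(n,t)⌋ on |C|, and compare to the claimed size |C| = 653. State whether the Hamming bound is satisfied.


V_q(n, t) = 31, q^n = 16807, Hamming bound = 542, |C| = 653 > bound (violated).

Step 1: Compute V_q(n, t) = Σ_{j=0}^1 C(n, j) (q−1)^j.
  j = 0: C(5,0)·(6)^0 = 1·1 = 1.
  j = 1: C(5,1)·(6)^1 = 5·6 = 30.
  V_q(n, t) = 1 + 30 = 31.
Step 2: q^n = 7^5 = 16807.
Step 3: Hamming bound ⌊q^n / V_q(n,t)⌋ = ⌊16807/31⌋ = 542.
Step 4: Compare |C| = 653 to 542: violated.
The claimed |C| lies above the Hamming bound, so no 7-ary code of length 5 with d ≥ 3 can have 653 codewords.


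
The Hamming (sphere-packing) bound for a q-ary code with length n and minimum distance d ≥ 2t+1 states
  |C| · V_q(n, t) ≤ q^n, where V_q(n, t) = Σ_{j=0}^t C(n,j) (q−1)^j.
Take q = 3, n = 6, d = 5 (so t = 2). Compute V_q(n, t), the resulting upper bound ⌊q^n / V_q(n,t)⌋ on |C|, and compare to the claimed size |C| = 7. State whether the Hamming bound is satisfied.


V_q(n, t) = 73, q^n = 729, Hamming bound = 9, |C| = 7 ≤ bound (satisfied).

Step 1: Compute V_q(n, t) = Σ_{j=0}^2 C(n, j) (q−1)^j.
  j = 0: C(6,0)·(2)^0 = 1·1 = 1.
  j = 1: C(6,1)·(2)^1 = 6·2 = 12.
  j = 2: C(6,2)·(2)^2 = 15·4 = 60.
  V_q(n, t) = 1 + 12 + 60 = 73.
Step 2: q^n = 3^6 = 729.
Step 3: Hamming bound ⌊q^n / V_q(n,t)⌋ = ⌊729/73⌋ = 9.
Step 4: Compare |C| = 7 to 9: satisfied.
The claimed |C| lies below the Hamming bound.


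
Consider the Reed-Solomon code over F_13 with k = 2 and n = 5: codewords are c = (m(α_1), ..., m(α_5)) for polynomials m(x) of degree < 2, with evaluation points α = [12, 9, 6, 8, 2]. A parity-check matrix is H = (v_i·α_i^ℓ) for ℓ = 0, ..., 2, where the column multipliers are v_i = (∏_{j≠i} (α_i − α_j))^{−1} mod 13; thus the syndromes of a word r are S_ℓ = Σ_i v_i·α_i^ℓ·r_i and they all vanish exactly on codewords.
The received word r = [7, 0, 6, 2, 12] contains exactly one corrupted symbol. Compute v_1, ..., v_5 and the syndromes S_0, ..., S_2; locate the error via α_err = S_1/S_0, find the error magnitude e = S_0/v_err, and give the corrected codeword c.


S = (8, 3, 6), error at position 5, error magnitude e = 11, c = [7, 0, 6, 2, 1].

Step 1: column multipliers v_i = (∏_{j≠i}(α_i − α_j))^{−1} mod 13.
  i = 1 (α = 12): (12−9)(12−6)(12−8)(12−2) = 3·6·4·10 = 720 ≡ 5, so v_1 = 5^{−1} = 8 (mod 13).
  i = 2 (α = 9): (9−12)(9−6)(9−8)(9−2) = (−3)·3·1·7 = −63 ≡ 2, so v_2 = 2^{−1} = 7 (mod 13).
  i = 3 (α = 6): (6−12)(6−9)(6−8)(6−2) = (−6)·(−3)·(−2)·4 = −144 ≡ 12, so v_3 = 12^{−1} = 12 (mod 13).
  i = 4 (α = 8): (8−12)(8−9)(8−6)(8−2) = (−4)·(−1)·2·6 = 48 ≡ 9, so v_4 = 9^{−1} = 3 (mod 13).
  i = 5 (α = 2): (2−12)(2−9)(2−6)(2−8) = (−10)·(−7)·(−4)·(−6) = 1680 ≡ 3, so v_5 = 3^{−1} = 9 (mod 13).
  v = [8, 7, 12, 3, 9].
Step 2: syndromes of r = [7, 0, 6, 2, 12] (all sums mod 13).
  S_0 = Σ v_i r_i = 8·7 + 7·0 + 12·6 + 3·2 + 9·12 = 242 ≡ 8.
  S_1 = Σ v_i α_i r_i = 8·12·7 + 7·9·0 + 12·6·6 + 3·8·2 + 9·2·12 = 1368 ≡ 3.
  α_i^2 mod 13 = [1, 3, 10, 12, 4].
  S_2 = Σ v_i α_i^2 r_i = 8·1·7 + 7·3·0 + 12·10·6 + 3·12·2 + 9·4·12 = 1280 ≡ 6.
  S = (8, 3, 6) ≠ 0, so r is not a codeword (an error is present).
Step 3: locate the error. For a single error e at position i, S_ℓ = v_i·e·α_i^ℓ, so α_err = S_1/S_0.
  S_0^{−1} = 8^{−1} = 5 (mod 13), so α_err = 3·5 = 15 ≡ 2 = α_5. Error position i = 5.
  Consistency check: S_2/S_1 = 6·9 = 54 ≡ 2 = α_err ✓ (single-error assumption holds).
Step 4: error magnitude e = S_0/v_5 = S_0·∏_{j≠5}(α_5 − α_j) = 8·3 = 24 ≡ 11 (mod 13).
Step 5: correct position 5: c_5 = r_5 − e = 12 − 11 ≡ 1 (mod 13). Hence c = [7, 0, 6, 2, 1].
  Check: interpolating c through the α_i gives m(x) = 5 + 11·x (degree < 2) with m(α_i) = c_i for every i, so c is indeed a codeword.
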